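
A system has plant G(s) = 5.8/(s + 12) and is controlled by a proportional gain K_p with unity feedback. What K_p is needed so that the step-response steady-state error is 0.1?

For a type-0 loop with proportional control, e_ss = 1/(1 + K_p·G(0)).
G(0) = 0.4833. Require 1/(1 + K_p·0.4833) = 0.1, so 1 + 0.4833·K_p = 10.
K_p = (10 − 1)/0.4833 = 18.6.

K_p = 18.6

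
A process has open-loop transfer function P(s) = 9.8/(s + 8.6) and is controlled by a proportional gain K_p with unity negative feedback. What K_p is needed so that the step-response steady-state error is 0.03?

The loop is type 0, so e_ss(step) = 1/(1 + K_pos) with K_pos = K_p·P(0).
P(0) = 1.14. Require 1/(1 + K_p·1.14) = 0.03, so 1 + 1.14·K_p = 33.33.
K_p = (33.33 − 1)/1.14 = 28.4.

K_p = 28.4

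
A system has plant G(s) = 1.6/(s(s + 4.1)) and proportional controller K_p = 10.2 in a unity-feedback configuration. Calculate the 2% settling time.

T_s ≈ 1.95 s

From 1 + K_pG(s) = 0: s² + 4.1s + 16.32 = 0 ⇒ ω_n = 4.04, ζ = 0.5075.
2% settling time T_s ≈ 4/(ζω_n) = 4/2.05 = 1.95 s.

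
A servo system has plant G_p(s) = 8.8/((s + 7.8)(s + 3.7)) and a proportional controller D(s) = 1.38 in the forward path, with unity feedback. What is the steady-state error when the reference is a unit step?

0.704

The loop is type 0. Static position error constant K_pos = D(0)·G_p(0) = 1.38·0.3049 = 0.4208.
Steady-state error to a unit step: e_ss = 1/(1+K_pos) = 1/1.421 = 0.704.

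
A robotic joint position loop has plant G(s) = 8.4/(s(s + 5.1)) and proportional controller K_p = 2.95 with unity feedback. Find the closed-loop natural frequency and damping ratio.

ω_n = 4.98 rad/s, ζ = 0.512

The closed-loop denominator is s(s+5.1) + 2.95·8.4 = s² + 5.1s + 24.78.
Matching s² + 2ζω_n s + ω_n²: ω_n = √24.78 = 4.978 rad/s and 2ζω_n = 5.1, so ζ = 5.1/(2·4.978) = 0.512.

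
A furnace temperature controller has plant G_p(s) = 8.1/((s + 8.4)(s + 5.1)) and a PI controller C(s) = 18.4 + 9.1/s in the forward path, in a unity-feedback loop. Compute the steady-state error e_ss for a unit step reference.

The open loop C(s)G_p(s) has a pole at the origin (type 1), so the static position error constant is infinite and e_ss = 1/(1+∞) = 0.

0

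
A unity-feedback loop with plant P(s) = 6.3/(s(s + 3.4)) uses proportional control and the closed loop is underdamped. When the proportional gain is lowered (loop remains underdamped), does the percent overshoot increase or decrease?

decrease

ζ = 3.4/(2√(6.3K_p)) rises as K_p falls; higher damping means less overshoot.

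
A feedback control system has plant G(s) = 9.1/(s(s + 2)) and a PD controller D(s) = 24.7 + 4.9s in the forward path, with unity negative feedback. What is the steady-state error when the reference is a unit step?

0

The open loop D(s)G(s) has a pole at the origin (type 1), so the static position error constant is infinite and e_ss = 1/(1+∞) = 0.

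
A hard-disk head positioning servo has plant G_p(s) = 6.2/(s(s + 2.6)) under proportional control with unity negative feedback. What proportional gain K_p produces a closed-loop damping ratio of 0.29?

Closed-loop characteristic equation: s² + 2.6s + K_p·6.2 = 0.
So ω_n = √(6.2K_p) and 2ζω_n = 2.6, giving ζ = 2.6/(2√(6.2K_p)).
Setting ζ = 0.29: √(6.2K_p) = 2.6/(2·0.29) = 4.483, so K_p = 20.1/6.2 = 3.24.

K_p = 3.24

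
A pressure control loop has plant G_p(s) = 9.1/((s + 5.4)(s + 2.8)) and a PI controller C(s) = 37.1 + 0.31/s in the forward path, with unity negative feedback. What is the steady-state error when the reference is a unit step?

The open loop C(s)G_p(s) has a pole at the origin (type 1), so the static position error constant is infinite and e_ss = 1/(1+∞) = 0.

0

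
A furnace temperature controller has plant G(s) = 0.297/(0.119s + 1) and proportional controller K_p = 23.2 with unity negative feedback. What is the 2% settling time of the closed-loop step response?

Closed loop: T(s) = K_p·G/(1+K_p·G) = 6.89/(0.119s + 1 + 6.89), with pole at s = −(1 + 6.89)/0.119 = −66.31.
τ = 1/66.31 = 0.01508 s, so 2% settling time ≈ 4τ = 0.0603 s.

T_s ≈ 0.0603 s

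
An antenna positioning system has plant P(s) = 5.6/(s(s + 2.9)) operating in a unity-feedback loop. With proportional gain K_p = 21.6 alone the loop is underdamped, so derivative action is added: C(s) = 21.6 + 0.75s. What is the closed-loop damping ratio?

Forward path: (21.6 + 0.75s)·5.6/(s(s+2.9)). The closed-loop characteristic equation is s² + (2.9 + 5.6·0.75)s + 5.6·21.6 = 0.
That is s² + 7.1s + 121 = 0, so ω_n = 11 rad/s and ζ = 7.1/(2·11) = 0.3228.

ζ = 0.323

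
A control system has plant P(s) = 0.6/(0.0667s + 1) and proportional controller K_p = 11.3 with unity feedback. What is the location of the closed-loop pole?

Closed loop: T(s) = K_p·P/(1+K_p·P) = 6.78/(0.0667s + 1 + 6.78), with pole at s = −(1 + 6.78)/0.0667 = −116.6.

s = -116.6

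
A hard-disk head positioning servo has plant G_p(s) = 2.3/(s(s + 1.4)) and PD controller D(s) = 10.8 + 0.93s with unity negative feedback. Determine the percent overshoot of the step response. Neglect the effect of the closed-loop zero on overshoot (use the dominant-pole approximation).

Forward path: (10.8 + 0.93s)·2.3/(s(s+1.4)). The closed-loop characteristic equation is s² + (1.4 + 2.3·0.93)s + 2.3·10.8 = 0.
That is s² + 3.539s + 24.84 = 0, so ω_n = 4.984 rad/s and ζ = 3.539/(2·4.984) = 0.355.
%OS = 100·exp(−πζ/√(1−ζ²)) = 30.3%.

30.3%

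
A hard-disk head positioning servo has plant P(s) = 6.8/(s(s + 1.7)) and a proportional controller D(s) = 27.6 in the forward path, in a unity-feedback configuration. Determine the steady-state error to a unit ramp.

0.00906

The loop has one pole at the origin (type 1). Velocity error constant K_v = lim_{s→0} s·D(s)P(s) = 27.6·6.8/1.7 = 110.4.
Steady-state error to a unit ramp: e_ss = 1/K_v = 0.00906.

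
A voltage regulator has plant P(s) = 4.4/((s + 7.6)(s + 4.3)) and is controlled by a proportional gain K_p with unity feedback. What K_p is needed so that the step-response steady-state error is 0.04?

K_p = 178

The loop is type 0, so e_ss(step) = 1/(1 + K_pos) with K_pos = K_p·P(0).
P(0) = 0.1346. Require 1/(1 + K_p·0.1346) = 0.04, so 1 + 0.1346·K_p = 25.
K_p = (25 − 1)/0.1346 = 178.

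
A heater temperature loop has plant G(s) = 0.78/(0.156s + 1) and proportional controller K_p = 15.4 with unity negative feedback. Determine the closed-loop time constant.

τ = 0.012 s

Closed loop: T(s) = K_p·G/(1+K_p·G) = 12.01/(0.156s + 1 + 12.01), with pole at s = −(1 + 12.01)/0.156 = −83.41.
Closed-loop time constant τ = 1/83.41 = 0.012 s.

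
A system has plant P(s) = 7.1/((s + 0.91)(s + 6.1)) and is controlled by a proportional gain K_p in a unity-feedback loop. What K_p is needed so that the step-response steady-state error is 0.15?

Steady-state error for a unit step on this type-0 loop is 1/(1 + K_p·P(0)).
P(0) = 1.279. Require 1/(1 + K_p·1.279) = 0.15, so 1 + 1.279·K_p = 6.667.
K_p = (6.667 − 1)/1.279 = 4.43.

K_p = 4.43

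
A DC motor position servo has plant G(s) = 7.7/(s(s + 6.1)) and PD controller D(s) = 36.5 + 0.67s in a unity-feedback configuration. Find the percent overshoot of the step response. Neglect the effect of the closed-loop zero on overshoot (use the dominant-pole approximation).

32.6%

Forward path: (36.5 + 0.67s)·7.7/(s(s+6.1)). The closed-loop characteristic equation is s² + (6.1 + 7.7·0.67)s + 7.7·36.5 = 0.
That is s² + 11.26s + 281.1 = 0, so ω_n = 16.76 rad/s and ζ = 11.26/(2·16.76) = 0.3358.
%OS = 100·exp(−πζ/√(1−ζ²)) = 32.6%.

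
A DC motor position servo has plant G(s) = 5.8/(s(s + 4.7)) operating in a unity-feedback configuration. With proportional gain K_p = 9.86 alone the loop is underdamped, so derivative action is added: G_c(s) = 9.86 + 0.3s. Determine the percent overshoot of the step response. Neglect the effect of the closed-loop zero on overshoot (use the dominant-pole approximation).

22.8%

Forward path: (9.86 + 0.3s)·5.8/(s(s+4.7)). The closed-loop characteristic equation is s² + (4.7 + 5.8·0.3)s + 5.8·9.86 = 0.
That is s² + 6.44s + 57.19 = 0, so ω_n = 7.562 rad/s and ζ = 6.44/(2·7.562) = 0.4258.
%OS = 100·exp(−πζ/√(1−ζ²)) = 22.8%.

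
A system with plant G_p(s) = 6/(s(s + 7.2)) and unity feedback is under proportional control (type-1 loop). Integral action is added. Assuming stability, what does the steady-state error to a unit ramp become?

The integrator raises the loop to type 2, so K_v → ∞ and e_ss to a ramp is zero.

0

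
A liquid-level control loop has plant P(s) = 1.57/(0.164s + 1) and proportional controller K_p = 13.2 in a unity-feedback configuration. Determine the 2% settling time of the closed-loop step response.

Closed loop: T(s) = K_p·P/(1+K_p·P) = 20.72/(0.164s + 1 + 20.72), with pole at s = −(1 + 20.72)/0.164 = −132.5.
τ = 1/132.5 = 0.007549 s, so 2% settling time ≈ 4τ = 0.0302 s.

T_s ≈ 0.0302 s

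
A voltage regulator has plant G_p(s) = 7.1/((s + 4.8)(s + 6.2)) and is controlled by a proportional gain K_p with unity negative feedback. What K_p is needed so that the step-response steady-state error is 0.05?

For a type-0 loop with proportional control, e_ss = 1/(1 + K_p·G_p(0)).
G_p(0) = 0.2386. Require 1/(1 + K_p·0.2386) = 0.05, so 1 + 0.2386·K_p = 20.
K_p = (20 − 1)/0.2386 = 79.6.

K_p = 79.6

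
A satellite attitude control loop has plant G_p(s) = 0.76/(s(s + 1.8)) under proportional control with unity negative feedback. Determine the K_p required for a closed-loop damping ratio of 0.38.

Closed-loop characteristic equation: s² + 1.8s + K_p·0.76 = 0.
So ω_n = √(0.76K_p) and 2ζω_n = 1.8, giving ζ = 1.8/(2√(0.76K_p)).
Setting ζ = 0.38: √(0.76K_p) = 1.8/(2·0.38) = 2.368, so K_p = 5.609/0.76 = 7.38.

K_p = 7.38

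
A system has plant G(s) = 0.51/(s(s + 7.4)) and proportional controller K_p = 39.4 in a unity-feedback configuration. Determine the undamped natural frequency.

ω_n = 4.48 rad/s

With unity feedback the closed-loop characteristic equation is s² + 7.4s + 39.4·0.51 = s² + 7.4s + 20.09 = 0.
So ω_n² = 20.09 ⇒ ω_n = 4.483 rad/s, and ζ = 7.4/(2ω_n) = 0.825.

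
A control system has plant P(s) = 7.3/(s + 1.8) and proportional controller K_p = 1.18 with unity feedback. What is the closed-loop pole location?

Closed-loop transfer function: T(s) = K_p·P(s)/(1 + K_p·P(s)) = 8.614/(s + 1.8 + 8.614) = 8.614/(s + 10.41).
The closed-loop pole is at s = −10.41.

s = -10.41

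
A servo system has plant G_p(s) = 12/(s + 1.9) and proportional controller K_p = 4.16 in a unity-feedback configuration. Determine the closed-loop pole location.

s = -51.82

Closed-loop transfer function: T(s) = K_p·G_p(s)/(1 + K_p·G_p(s)) = 49.92/(s + 1.9 + 49.92) = 49.92/(s + 51.82).
The closed-loop pole is at s = −51.82.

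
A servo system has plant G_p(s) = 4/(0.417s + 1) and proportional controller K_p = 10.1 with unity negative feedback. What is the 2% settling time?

T_s ≈ 0.0403 s

Closed loop: T(s) = K_p·G_p/(1+K_p·G_p) = 40.4/(0.417s + 1 + 40.4), with pole at s = −(1 + 40.4)/0.417 = −99.28.
τ = 1/99.28 = 0.01007 s, so 2% settling time ≈ 4τ = 0.0403 s.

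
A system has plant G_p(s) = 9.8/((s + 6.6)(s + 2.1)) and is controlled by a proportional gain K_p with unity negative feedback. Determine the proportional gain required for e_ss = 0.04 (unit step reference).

For a type-0 loop with proportional control, e_ss = 1/(1 + K_p·G_p(0)).
G_p(0) = 0.7071. Require 1/(1 + K_p·0.7071) = 0.04, so 1 + 0.7071·K_p = 25.
K_p = (25 − 1)/0.7071 = 33.9.

K_p = 33.9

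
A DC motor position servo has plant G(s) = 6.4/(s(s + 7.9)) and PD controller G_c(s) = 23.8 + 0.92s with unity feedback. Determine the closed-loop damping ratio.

ζ = 0.559

Forward path: (23.8 + 0.92s)·6.4/(s(s+7.9)). The closed-loop characteristic equation is s² + (7.9 + 6.4·0.92)s + 6.4·23.8 = 0.
That is s² + 13.79s + 152.3 = 0, so ω_n = 12.34 rad/s and ζ = 13.79/(2·12.34) = 0.5586.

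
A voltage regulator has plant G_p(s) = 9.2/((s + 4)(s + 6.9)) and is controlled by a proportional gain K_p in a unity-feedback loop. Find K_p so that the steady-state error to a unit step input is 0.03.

K_p = 97

For a type-0 loop with proportional control, e_ss = 1/(1 + K_p·G_p(0)).
G_p(0) = 0.3333. Require 1/(1 + K_p·0.3333) = 0.03, so 1 + 0.3333·K_p = 33.33.
K_p = (33.33 − 1)/0.3333 = 97.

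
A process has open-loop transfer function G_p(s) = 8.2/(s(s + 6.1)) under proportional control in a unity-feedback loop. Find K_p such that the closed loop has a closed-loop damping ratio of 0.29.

K_p = 13.5

Closed-loop characteristic equation: s² + 6.1s + K_p·8.2 = 0.
So ω_n = √(8.2K_p) and 2ζω_n = 6.1, giving ζ = 6.1/(2√(8.2K_p)).
Setting ζ = 0.29: √(8.2K_p) = 6.1/(2·0.29) = 10.52, so K_p = 110.6/8.2 = 13.5.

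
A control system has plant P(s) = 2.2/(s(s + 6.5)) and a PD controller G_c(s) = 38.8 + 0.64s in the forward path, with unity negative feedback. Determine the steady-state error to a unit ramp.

The loop has one pole at the origin (type 1). Velocity error constant K_v = lim_{s→0} s·G_c(s)P(s) = 38.8·2.2/6.5 = 13.13.
Steady-state error to a unit ramp: e_ss = 1/K_v = 0.0761.

0.0761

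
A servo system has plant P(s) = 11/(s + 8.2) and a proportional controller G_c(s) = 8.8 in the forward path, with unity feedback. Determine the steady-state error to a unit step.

The loop is type 0. Static position error constant K_pos = G_c(0)·P(0) = 8.8·1.341 = 11.8.
Steady-state error to a unit step: e_ss = 1/(1+K_pos) = 1/12.8 = 0.0781.

0.0781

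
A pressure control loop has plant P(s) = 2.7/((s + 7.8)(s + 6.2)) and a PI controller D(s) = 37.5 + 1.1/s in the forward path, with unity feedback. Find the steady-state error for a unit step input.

0

The open loop D(s)P(s) has a pole at the origin (type 1), so the static position error constant is infinite and e_ss = 1/(1+∞) = 0.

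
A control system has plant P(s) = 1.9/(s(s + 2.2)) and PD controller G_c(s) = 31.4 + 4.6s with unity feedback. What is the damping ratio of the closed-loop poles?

ζ = 0.708

Forward path: (31.4 + 4.6s)·1.9/(s(s+2.2)). The closed-loop characteristic equation is s² + (2.2 + 1.9·4.6)s + 1.9·31.4 = 0.
That is s² + 10.94s + 59.66 = 0, so ω_n = 7.724 rad/s and ζ = 10.94/(2·7.724) = 0.7082.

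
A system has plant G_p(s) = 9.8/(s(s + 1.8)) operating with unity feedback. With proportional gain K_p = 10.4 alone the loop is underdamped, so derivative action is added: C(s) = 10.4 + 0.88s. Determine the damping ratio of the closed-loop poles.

ζ = 0.516

Forward path: (10.4 + 0.88s)·9.8/(s(s+1.8)). The closed-loop characteristic equation is s² + (1.8 + 9.8·0.88)s + 9.8·10.4 = 0.
That is s² + 10.42s + 101.9 = 0, so ω_n = 10.1 rad/s and ζ = 10.42/(2·10.1) = 0.5163.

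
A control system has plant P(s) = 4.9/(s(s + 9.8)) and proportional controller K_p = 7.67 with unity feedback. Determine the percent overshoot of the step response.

Closed-loop characteristic equation: s² + 9.8s + 37.58 = 0, so ω_n = 6.13 rad/s and ζ = 9.8/(2·6.13) = 0.7993.
%OS = 100·exp(−πζ/√(1−ζ²)) = 100·exp(−π·0.7993/√0.3611) = 1.53%.

1.53%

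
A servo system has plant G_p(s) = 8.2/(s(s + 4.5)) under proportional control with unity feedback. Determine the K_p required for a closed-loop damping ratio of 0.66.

Closed-loop characteristic equation: s² + 4.5s + K_p·8.2 = 0.
So ω_n = √(8.2K_p) and 2ζω_n = 4.5, giving ζ = 4.5/(2√(8.2K_p)).
Setting ζ = 0.66: √(8.2K_p) = 4.5/(2·0.66) = 3.409, so K_p = 11.62/8.2 = 1.42.

K_p = 1.42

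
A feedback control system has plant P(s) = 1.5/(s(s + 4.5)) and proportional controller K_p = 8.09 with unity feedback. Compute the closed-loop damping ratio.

1 + K_p·P(s) = 0 gives s² + 4.5s + 12.13 = 0.
So ω_n² = 12.13 ⇒ ω_n = 3.484 rad/s, and ζ = 4.5/(2ω_n) = 0.646.

ζ = 0.646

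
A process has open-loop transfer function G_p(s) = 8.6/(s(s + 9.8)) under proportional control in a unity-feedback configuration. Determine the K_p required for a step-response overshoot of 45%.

From %OS = 100·exp(−πζ/√(1−ζ²)) = 45%, ζ = −ln(0.45)/√(π²+ln²(0.45)) = 0.2463.
Characteristic equation s² + 9.8s + 8.6K_p = 0 gives ζ = 9.8/(2√(8.6K_p)).
Setting ζ = 0.2463: √(8.6K_p) = 9.8/(2·0.2463) = 19.89, so K_p = 395.7/8.6 = 46.

K_p = 46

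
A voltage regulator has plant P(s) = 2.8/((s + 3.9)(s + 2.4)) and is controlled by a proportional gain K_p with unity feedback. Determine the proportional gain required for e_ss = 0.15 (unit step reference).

The loop is type 0, so e_ss(step) = 1/(1 + K_pos) with K_pos = K_p·P(0).
P(0) = 0.2991. Require 1/(1 + K_p·0.2991) = 0.15, so 1 + 0.2991·K_p = 6.667.
K_p = (6.667 − 1)/0.2991 = 18.9.

K_p = 18.9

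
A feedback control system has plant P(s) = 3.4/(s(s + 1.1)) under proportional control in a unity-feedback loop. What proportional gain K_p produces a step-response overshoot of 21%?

K_p = 0.449

From %OS = 100·exp(−πζ/√(1−ζ²)) = 21%, ζ = −ln(0.21)/√(π²+ln²(0.21)) = 0.4449.
Characteristic equation s² + 1.1s + 3.4K_p = 0 gives ζ = 1.1/(2√(3.4K_p)).
Setting ζ = 0.4449: √(3.4K_p) = 1.1/(2·0.4449) = 1.236, so K_p = 1.528/3.4 = 0.449.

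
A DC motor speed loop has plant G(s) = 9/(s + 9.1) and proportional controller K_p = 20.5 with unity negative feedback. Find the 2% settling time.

T_s ≈ 0.0207 s

Closed-loop transfer function: T(s) = K_p·G(s)/(1 + K_p·G(s)) = 184.5/(s + 9.1 + 184.5) = 184.5/(s + 193.6).
Time constant τ = 1/193.6 = 0.005165 s, so the 2% settling time is about 4τ = 0.0207 s.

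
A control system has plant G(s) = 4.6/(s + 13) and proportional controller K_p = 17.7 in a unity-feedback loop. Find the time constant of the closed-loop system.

Closed-loop transfer function: T(s) = K_p·G(s)/(1 + K_p·G(s)) = 81.42/(s + 13 + 81.42) = 81.42/(s + 94.42).
Time constant τ = 1/94.42 = 0.0106 s.

τ = 0.0106 s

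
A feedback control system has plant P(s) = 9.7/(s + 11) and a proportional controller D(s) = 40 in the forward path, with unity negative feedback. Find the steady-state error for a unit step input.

0.0276

The loop is type 0. Static position error constant K_pos = D(0)·P(0) = 40·0.8818 = 35.27.
Steady-state error to a unit step: e_ss = 1/(1+K_pos) = 1/36.27 = 0.0276.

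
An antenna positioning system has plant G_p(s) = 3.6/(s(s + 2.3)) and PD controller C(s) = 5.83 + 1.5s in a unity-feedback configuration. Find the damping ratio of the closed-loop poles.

Forward path: (5.83 + 1.5s)·3.6/(s(s+2.3)). The closed-loop characteristic equation is s² + (2.3 + 3.6·1.5)s + 3.6·5.83 = 0.
That is s² + 7.7s + 20.99 = 0, so ω_n = 4.581 rad/s and ζ = 7.7/(2·4.581) = 0.8404.

ζ = 0.84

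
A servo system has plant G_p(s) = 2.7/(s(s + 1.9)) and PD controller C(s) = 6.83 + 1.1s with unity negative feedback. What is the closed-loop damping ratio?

Forward path: (6.83 + 1.1s)·2.7/(s(s+1.9)). The closed-loop characteristic equation is s² + (1.9 + 2.7·1.1)s + 2.7·6.83 = 0.
That is s² + 4.87s + 18.44 = 0, so ω_n = 4.294 rad/s and ζ = 4.87/(2·4.294) = 0.567.

ζ = 0.567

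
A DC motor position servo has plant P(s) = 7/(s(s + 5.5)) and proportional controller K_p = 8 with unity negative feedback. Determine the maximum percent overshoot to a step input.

28.9%

The closed-loop denominator s² + 5.5s + 56 gives ω_n = √56 = 7.483 and ζ = 5.5/(2ω_n) = 0.3675.
%OS = 100·exp(−πζ/√(1−ζ²)) = 100·exp(−π·0.3675/√0.865) = 28.9%.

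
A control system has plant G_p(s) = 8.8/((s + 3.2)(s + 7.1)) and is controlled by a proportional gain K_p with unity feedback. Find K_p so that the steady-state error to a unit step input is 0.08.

For a type-0 loop with proportional control, e_ss = 1/(1 + K_p·G_p(0)).
G_p(0) = 0.3873. Require 1/(1 + K_p·0.3873) = 0.08, so 1 + 0.3873·K_p = 12.5.
K_p = (12.5 − 1)/0.3873 = 29.7.

K_p = 29.7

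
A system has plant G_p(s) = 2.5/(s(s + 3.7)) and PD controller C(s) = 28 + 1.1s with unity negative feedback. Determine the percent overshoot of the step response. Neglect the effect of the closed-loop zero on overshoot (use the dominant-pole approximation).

26.9%

Forward path: (28 + 1.1s)·2.5/(s(s+3.7)). The closed-loop characteristic equation is s² + (3.7 + 2.5·1.1)s + 2.5·28 = 0.
That is s² + 6.45s + 70 = 0, so ω_n = 8.367 rad/s and ζ = 6.45/(2·8.367) = 0.3855.
%OS = 100·exp(−πζ/√(1−ζ²)) = 26.9%.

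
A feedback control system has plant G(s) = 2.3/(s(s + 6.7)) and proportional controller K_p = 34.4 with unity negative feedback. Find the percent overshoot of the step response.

The closed-loop denominator s² + 6.7s + 79.12 gives ω_n = √79.12 = 8.895 and ζ = 6.7/(2ω_n) = 0.3766.
%OS = 100·exp(−πζ/√(1−ζ²)) = 100·exp(−π·0.3766/√0.8582) = 27.9%.

27.9%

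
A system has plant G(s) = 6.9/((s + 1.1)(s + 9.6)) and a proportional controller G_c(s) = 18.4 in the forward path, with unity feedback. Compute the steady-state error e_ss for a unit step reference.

The loop is type 0. Static position error constant K_pos = G_c(0)·G(0) = 18.4·0.6534 = 12.02.
Steady-state error to a unit step: e_ss = 1/(1+K_pos) = 1/13.02 = 0.0768.

0.0768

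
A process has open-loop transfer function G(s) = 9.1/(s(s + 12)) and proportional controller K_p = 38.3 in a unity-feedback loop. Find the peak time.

Closed-loop characteristic equation: s² + 12s + 348.5 = 0, so ω_n = 18.67 rad/s and ζ = 12/(2·18.67) = 0.3214.
Damped frequency ω_d = ω_n√(1−ζ²) = 17.68 rad/s, so peak time T_p = π/ω_d = 0.178 s.

T_p = 0.178 s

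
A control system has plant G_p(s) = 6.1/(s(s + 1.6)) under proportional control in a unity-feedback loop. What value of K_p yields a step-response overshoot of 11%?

From %OS = 100·exp(−πζ/√(1−ζ²)) = 11%, ζ = −ln(0.11)/√(π²+ln²(0.11)) = 0.5749.
Characteristic equation s² + 1.6s + 6.1K_p = 0 gives ζ = 1.6/(2√(6.1K_p)).
Setting ζ = 0.5749: √(6.1K_p) = 1.6/(2·0.5749) = 1.392, so K_p = 1.936/6.1 = 0.317.

K_p = 0.317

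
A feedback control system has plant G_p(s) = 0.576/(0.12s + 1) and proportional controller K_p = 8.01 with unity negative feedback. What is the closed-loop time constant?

Closed loop: T(s) = K_p·G_p/(1+K_p·G_p) = 4.614/(0.12s + 1 + 4.614), with pole at s = −(1 + 4.614)/0.12 = −46.78.
Closed-loop time constant τ = 1/46.78 = 0.0214 s.

τ = 0.0214 s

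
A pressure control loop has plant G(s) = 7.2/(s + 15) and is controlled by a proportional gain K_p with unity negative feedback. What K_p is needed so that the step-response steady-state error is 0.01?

The loop is type 0, so e_ss(step) = 1/(1 + K_pos) with K_pos = K_p·G(0).
G(0) = 0.48. Require 1/(1 + K_p·0.48) = 0.01, so 1 + 0.48·K_p = 100.
K_p = (100 − 1)/0.48 = 206.

K_p = 206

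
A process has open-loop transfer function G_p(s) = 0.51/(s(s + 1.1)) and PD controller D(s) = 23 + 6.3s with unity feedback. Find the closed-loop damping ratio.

Forward path: (23 + 6.3s)·0.51/(s(s+1.1)). The closed-loop characteristic equation is s² + (1.1 + 0.51·6.3)s + 0.51·23 = 0.
That is s² + 4.313s + 11.73 = 0, so ω_n = 3.425 rad/s and ζ = 4.313/(2·3.425) = 0.6297.

ζ = 0.63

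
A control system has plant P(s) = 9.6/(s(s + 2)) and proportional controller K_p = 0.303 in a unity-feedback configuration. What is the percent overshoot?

10.3%

The closed-loop denominator s² + 2s + 2.909 gives ω_n = √2.909 = 1.706 and ζ = 2/(2ω_n) = 0.5863.
%OS = 100·exp(−πζ/√(1−ζ²)) = 100·exp(−π·0.5863/√0.6562) = 10.3%.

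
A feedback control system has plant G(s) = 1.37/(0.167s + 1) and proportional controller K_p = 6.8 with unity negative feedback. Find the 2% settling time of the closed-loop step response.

T_s ≈ 0.0648 s

Closed loop: T(s) = K_p·G/(1+K_p·G) = 9.316/(0.167s + 1 + 9.316), with pole at s = −(1 + 9.316)/0.167 = −61.77.
τ = 1/61.77 = 0.01619 s, so 2% settling time ≈ 4τ = 0.0648 s.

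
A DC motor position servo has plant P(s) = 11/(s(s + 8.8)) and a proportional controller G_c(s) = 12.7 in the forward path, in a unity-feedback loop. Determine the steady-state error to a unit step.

The open loop G_c(s)P(s) has a pole at the origin (type 1), so the static position error constant is infinite and e_ss = 1/(1+∞) = 0.

0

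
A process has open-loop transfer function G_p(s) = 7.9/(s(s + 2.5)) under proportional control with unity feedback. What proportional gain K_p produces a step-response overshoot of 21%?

From %OS = 100·exp(−πζ/√(1−ζ²)) = 21%, ζ = −ln(0.21)/√(π²+ln²(0.21)) = 0.4449.
Characteristic equation s² + 2.5s + 7.9K_p = 0 gives ζ = 2.5/(2√(7.9K_p)).
Setting ζ = 0.4449: √(7.9K_p) = 2.5/(2·0.4449) = 2.81, so K_p = 7.894/7.9 = 0.999.

K_p = 0.999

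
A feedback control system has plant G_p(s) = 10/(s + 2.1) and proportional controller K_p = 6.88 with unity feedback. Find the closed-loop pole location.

s = -70.9

Closed-loop transfer function: T(s) = K_p·G_p(s)/(1 + K_p·G_p(s)) = 68.8/(s + 2.1 + 68.8) = 68.8/(s + 70.9).
The closed-loop pole is at s = −70.9.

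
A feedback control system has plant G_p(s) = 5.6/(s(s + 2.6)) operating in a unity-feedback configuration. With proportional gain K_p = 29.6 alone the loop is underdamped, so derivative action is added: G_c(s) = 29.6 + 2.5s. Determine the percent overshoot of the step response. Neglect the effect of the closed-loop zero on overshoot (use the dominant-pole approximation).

Forward path: (29.6 + 2.5s)·5.6/(s(s+2.6)). The closed-loop characteristic equation is s² + (2.6 + 5.6·2.5)s + 5.6·29.6 = 0.
That is s² + 16.6s + 165.8 = 0, so ω_n = 12.87 rad/s and ζ = 16.6/(2·12.87) = 0.6447.
%OS = 100·exp(−πζ/√(1−ζ²)) = 7.07%.

7.07%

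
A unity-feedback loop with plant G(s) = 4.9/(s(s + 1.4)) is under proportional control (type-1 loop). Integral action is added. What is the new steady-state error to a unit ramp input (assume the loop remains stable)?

The integrator raises the loop to type 2, so K_v → ∞ and e_ss to a ramp is zero.

0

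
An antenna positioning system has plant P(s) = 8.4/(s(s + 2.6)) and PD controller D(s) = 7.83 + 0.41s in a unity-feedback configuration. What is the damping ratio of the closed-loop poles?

Forward path: (7.83 + 0.41s)·8.4/(s(s+2.6)). The closed-loop characteristic equation is s² + (2.6 + 8.4·0.41)s + 8.4·7.83 = 0.
That is s² + 6.044s + 65.77 = 0, so ω_n = 8.11 rad/s and ζ = 6.044/(2·8.11) = 0.3726.

ζ = 0.373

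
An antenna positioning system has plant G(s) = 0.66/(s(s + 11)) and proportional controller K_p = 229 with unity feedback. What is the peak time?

T_p = 0.286 s

The closed-loop denominator s² + 11s + 151.1 gives ω_n = √151.1 = 12.29 and ζ = 11/(2ω_n) = 0.4474.
Damped frequency ω_d = ω_n√(1−ζ²) = 10.99 rad/s, so peak time T_p = π/ω_d = 0.286 s.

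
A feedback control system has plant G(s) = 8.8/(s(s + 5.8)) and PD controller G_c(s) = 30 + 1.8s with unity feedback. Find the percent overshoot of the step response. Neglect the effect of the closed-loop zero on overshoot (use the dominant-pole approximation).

6.05%

Forward path: (30 + 1.8s)·8.8/(s(s+5.8)). The closed-loop characteristic equation is s² + (5.8 + 8.8·1.8)s + 8.8·30 = 0.
That is s² + 21.64s + 264 = 0, so ω_n = 16.25 rad/s and ζ = 21.64/(2·16.25) = 0.6659.
%OS = 100·exp(−πζ/√(1−ζ²)) = 6.05%.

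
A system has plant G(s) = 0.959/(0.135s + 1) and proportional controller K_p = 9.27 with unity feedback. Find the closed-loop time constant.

τ = 0.0137 s

Closed loop: T(s) = K_p·G/(1+K_p·G) = 8.89/(0.135s + 1 + 8.89), with pole at s = −(1 + 8.89)/0.135 = −73.26.
Closed-loop time constant τ = 1/73.26 = 0.0137 s.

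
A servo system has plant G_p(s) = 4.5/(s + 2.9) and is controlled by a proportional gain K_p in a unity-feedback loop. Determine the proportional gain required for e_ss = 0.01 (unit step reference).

Steady-state error for a unit step on this type-0 loop is 1/(1 + K_p·G_p(0)).
G_p(0) = 1.552. Require 1/(1 + K_p·1.552) = 0.01, so 1 + 1.552·K_p = 100.
K_p = (100 − 1)/1.552 = 63.8.

K_p = 63.8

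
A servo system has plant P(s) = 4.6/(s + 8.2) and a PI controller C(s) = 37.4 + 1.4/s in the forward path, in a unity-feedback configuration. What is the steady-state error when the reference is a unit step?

0

The open loop C(s)P(s) has a pole at the origin (type 1), so the static position error constant is infinite and e_ss = 1/(1+∞) = 0.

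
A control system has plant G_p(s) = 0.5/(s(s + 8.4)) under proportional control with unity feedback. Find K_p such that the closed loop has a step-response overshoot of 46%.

K_p = 613

From %OS = 100·exp(−πζ/√(1−ζ²)) = 46%, ζ = −ln(0.46)/√(π²+ln²(0.46)) = 0.24.
Characteristic equation s² + 8.4s + 0.5K_p = 0 gives ζ = 8.4/(2√(0.5K_p)).
Setting ζ = 0.24: √(0.5K_p) = 8.4/(2·0.24) = 17.5, so K_p = 306.4/0.5 = 613.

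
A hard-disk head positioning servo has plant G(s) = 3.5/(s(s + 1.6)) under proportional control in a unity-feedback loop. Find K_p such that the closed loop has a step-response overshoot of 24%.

K_p = 1.07

From %OS = 100·exp(−πζ/√(1−ζ²)) = 24%, ζ = −ln(0.24)/√(π²+ln²(0.24)) = 0.4136.
Characteristic equation s² + 1.6s + 3.5K_p = 0 gives ζ = 1.6/(2√(3.5K_p)).
Setting ζ = 0.4136: √(3.5K_p) = 1.6/(2·0.4136) = 1.934, so K_p = 3.741/3.5 = 1.07.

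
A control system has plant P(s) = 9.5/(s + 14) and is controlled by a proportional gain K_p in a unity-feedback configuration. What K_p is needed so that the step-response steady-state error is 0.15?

Steady-state error for a unit step on this type-0 loop is 1/(1 + K_p·P(0)).
P(0) = 0.6786. Require 1/(1 + K_p·0.6786) = 0.15, so 1 + 0.6786·K_p = 6.667.
K_p = (6.667 − 1)/0.6786 = 8.35.

K_p = 8.35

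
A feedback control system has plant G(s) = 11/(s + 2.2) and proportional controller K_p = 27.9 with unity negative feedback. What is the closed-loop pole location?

Closed-loop transfer function: T(s) = K_p·G(s)/(1 + K_p·G(s)) = 306.9/(s + 2.2 + 306.9) = 306.9/(s + 309.1).
The closed-loop pole is at s = −309.1.

s = -309.1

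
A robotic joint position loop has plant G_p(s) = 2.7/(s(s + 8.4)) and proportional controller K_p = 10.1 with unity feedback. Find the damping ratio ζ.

ζ = 0.804

With unity feedback the closed-loop characteristic equation is s² + 8.4s + 10.1·2.7 = s² + 8.4s + 27.27 = 0.
So ω_n² = 27.27 ⇒ ω_n = 5.222 rad/s, and ζ = 8.4/(2ω_n) = 0.804.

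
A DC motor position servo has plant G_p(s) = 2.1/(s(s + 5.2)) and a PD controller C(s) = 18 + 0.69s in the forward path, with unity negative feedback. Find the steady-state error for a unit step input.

0

The open loop C(s)G_p(s) has a pole at the origin (type 1), so the static position error constant is infinite and e_ss = 1/(1+∞) = 0.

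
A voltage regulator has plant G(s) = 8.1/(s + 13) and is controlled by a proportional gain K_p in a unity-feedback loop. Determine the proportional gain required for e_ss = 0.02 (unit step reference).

Steady-state error for a unit step on this type-0 loop is 1/(1 + K_p·G(0)).
G(0) = 0.6231. Require 1/(1 + K_p·0.6231) = 0.02, so 1 + 0.6231·K_p = 50.
K_p = (50 − 1)/0.6231 = 78.6.

K_p = 78.6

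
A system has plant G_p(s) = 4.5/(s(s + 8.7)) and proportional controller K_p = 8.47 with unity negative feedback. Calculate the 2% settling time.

Closed-loop characteristic equation: s² + 8.7s + 38.12 = 0, so ω_n = 6.174 rad/s and ζ = 8.7/(2·6.174) = 0.7046.
2% settling time T_s ≈ 4/(ζω_n) = 4/4.35 = 0.92 s.

T_s ≈ 0.92 s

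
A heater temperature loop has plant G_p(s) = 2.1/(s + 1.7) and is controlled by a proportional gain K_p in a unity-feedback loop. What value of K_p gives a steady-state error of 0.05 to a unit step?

K_p = 15.4

For a type-0 loop with proportional control, e_ss = 1/(1 + K_p·G_p(0)).
G_p(0) = 1.235. Require 1/(1 + K_p·1.235) = 0.05, so 1 + 1.235·K_p = 20.
K_p = (20 − 1)/1.235 = 15.4.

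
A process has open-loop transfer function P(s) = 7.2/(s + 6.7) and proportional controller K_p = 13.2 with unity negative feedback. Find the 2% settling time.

T_s ≈ 0.0393 s

Closed-loop transfer function: T(s) = K_p·P(s)/(1 + K_p·P(s)) = 95.04/(s + 6.7 + 95.04) = 95.04/(s + 101.7).
Time constant τ = 1/101.7 = 0.009829 s, so the 2% settling time is about 4τ = 0.0393 s.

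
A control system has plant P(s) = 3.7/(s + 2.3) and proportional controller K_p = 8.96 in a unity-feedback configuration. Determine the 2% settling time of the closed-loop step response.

Closed-loop transfer function: T(s) = K_p·P(s)/(1 + K_p·P(s)) = 33.15/(s + 2.3 + 33.15) = 33.15/(s + 35.45).
Time constant τ = 1/35.45 = 0.02821 s, so the 2% settling time is about 4τ = 0.113 s.

T_s ≈ 0.113 s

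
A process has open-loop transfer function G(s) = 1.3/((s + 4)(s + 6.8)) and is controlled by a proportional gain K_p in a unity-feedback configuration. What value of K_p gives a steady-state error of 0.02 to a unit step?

Steady-state error for a unit step on this type-0 loop is 1/(1 + K_p·G(0)).
G(0) = 0.04779. Require 1/(1 + K_p·0.04779) = 0.02, so 1 + 0.04779·K_p = 50.
K_p = (50 − 1)/0.04779 = 1030.

K_p = 1030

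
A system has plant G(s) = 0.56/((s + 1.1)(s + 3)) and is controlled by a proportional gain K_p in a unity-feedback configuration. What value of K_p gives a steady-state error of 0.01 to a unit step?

K_p = 583

For a type-0 loop with proportional control, e_ss = 1/(1 + K_p·G(0)).
G(0) = 0.1697. Require 1/(1 + K_p·0.1697) = 0.01, so 1 + 0.1697·K_p = 100.
K_p = (100 − 1)/0.1697 = 583.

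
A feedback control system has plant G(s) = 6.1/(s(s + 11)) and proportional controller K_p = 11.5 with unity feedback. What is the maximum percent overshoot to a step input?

Closed-loop characteristic equation: s² + 11s + 70.15 = 0, so ω_n = 8.376 rad/s and ζ = 11/(2·8.376) = 0.6567.
%OS = 100·exp(−πζ/√(1−ζ²)) = 100·exp(−π·0.6567/√0.5688) = 6.49%.

6.49%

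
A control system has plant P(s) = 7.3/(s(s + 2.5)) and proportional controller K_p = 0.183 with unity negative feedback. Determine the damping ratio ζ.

ζ = 1.08

With unity feedback the closed-loop characteristic equation is s² + 2.5s + 0.183·7.3 = s² + 2.5s + 1.336 = 0.
Matching s² + 2ζω_n s + ω_n²: ω_n = √1.336 = 1.156 rad/s and 2ζω_n = 2.5, so ζ = 2.5/(2·1.156) = 1.08.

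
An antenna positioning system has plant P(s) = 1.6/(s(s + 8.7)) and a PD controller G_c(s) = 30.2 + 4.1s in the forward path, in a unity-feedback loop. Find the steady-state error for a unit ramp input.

0.18

The loop has one pole at the origin (type 1). Velocity error constant K_v = lim_{s→0} s·G_c(s)P(s) = 30.2·1.6/8.7 = 5.554.
Steady-state error to a unit ramp: e_ss = 1/K_v = 0.18.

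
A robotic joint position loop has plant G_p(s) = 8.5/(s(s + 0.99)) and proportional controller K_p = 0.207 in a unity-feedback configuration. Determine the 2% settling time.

T_s ≈ 8.08 s

Closed-loop characteristic equation: s² + 0.99s + 1.759 = 0, so ω_n = 1.326 rad/s and ζ = 0.99/(2·1.326) = 0.3732.
2% settling time T_s ≈ 4/(ζω_n) = 4/0.495 = 8.08 s.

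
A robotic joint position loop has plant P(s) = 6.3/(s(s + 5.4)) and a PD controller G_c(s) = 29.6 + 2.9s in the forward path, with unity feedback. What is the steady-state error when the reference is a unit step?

The open loop G_c(s)P(s) has a pole at the origin (type 1), so the static position error constant is infinite and e_ss = 1/(1+∞) = 0.

0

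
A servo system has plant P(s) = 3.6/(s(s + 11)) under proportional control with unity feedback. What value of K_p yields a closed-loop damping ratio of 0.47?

Closed-loop characteristic equation: s² + 11s + K_p·3.6 = 0.
So ω_n = √(3.6K_p) and 2ζω_n = 11, giving ζ = 11/(2√(3.6K_p)).
Setting ζ = 0.47: √(3.6K_p) = 11/(2·0.47) = 11.7, so K_p = 136.9/3.6 = 38.

K_p = 38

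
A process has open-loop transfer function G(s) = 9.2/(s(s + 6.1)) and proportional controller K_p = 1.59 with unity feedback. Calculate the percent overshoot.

The closed-loop denominator s² + 6.1s + 14.63 gives ω_n = √14.63 = 3.825 and ζ = 6.1/(2ω_n) = 0.7975.
%OS = 100·exp(−πζ/√(1−ζ²)) = 100·exp(−π·0.7975/√0.3641) = 1.57%.

1.57%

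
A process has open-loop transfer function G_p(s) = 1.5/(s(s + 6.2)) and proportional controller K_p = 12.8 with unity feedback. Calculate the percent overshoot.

From 1 + K_pG_p(s) = 0: s² + 6.2s + 19.2 = 0 ⇒ ω_n = 4.382, ζ = 0.7075.
%OS = 100·exp(−πζ/√(1−ζ²)) = 100·exp(−π·0.7075/√0.4995) = 4.31%.

4.31%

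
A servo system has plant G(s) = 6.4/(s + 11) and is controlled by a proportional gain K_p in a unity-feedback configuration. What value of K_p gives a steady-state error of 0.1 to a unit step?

K_p = 15.5

Steady-state error for a unit step on this type-0 loop is 1/(1 + K_p·G(0)).
G(0) = 0.5818. Require 1/(1 + K_p·0.5818) = 0.1, so 1 + 0.5818·K_p = 10.
K_p = (10 − 1)/0.5818 = 15.5.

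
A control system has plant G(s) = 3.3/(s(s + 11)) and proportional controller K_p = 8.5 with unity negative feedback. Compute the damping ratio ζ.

With unity feedback the closed-loop characteristic equation is s² + 11s + 8.5·3.3 = s² + 11s + 28.05 = 0.
So ω_n² = 28.05 ⇒ ω_n = 5.296 rad/s, and ζ = 11/(2ω_n) = 1.04.

ζ = 1.04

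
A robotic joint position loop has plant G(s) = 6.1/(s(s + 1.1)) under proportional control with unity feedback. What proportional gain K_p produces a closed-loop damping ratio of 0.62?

K_p = 0.129

Closed-loop characteristic equation: s² + 1.1s + K_p·6.1 = 0.
So ω_n = √(6.1K_p) and 2ζω_n = 1.1, giving ζ = 1.1/(2√(6.1K_p)).
Setting ζ = 0.62: √(6.1K_p) = 1.1/(2·0.62) = 0.8871, so K_p = 0.7869/6.1 = 0.129.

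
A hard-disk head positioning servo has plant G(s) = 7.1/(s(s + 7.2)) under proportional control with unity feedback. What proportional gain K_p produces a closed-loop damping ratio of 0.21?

Closed-loop characteristic equation: s² + 7.2s + K_p·7.1 = 0.
So ω_n = √(7.1K_p) and 2ζω_n = 7.2, giving ζ = 7.2/(2√(7.1K_p)).
Setting ζ = 0.21: √(7.1K_p) = 7.2/(2·0.21) = 17.14, so K_p = 293.9/7.1 = 41.4.

K_p = 41.4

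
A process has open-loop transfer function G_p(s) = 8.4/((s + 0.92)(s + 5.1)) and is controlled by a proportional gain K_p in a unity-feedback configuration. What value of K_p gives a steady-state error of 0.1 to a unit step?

The loop is type 0, so e_ss(step) = 1/(1 + K_pos) with K_pos = K_p·G_p(0).
G_p(0) = 1.79. Require 1/(1 + K_p·1.79) = 0.1, so 1 + 1.79·K_p = 10.
K_p = (10 − 1)/1.79 = 5.03.

K_p = 5.03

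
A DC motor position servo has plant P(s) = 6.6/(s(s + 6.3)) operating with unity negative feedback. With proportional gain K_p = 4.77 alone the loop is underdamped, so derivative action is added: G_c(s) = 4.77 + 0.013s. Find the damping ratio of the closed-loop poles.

Forward path: (4.77 + 0.013s)·6.6/(s(s+6.3)). The closed-loop characteristic equation is s² + (6.3 + 6.6·0.013)s + 6.6·4.77 = 0.
That is s² + 6.386s + 31.48 = 0, so ω_n = 5.611 rad/s and ζ = 6.386/(2·5.611) = 0.5691.

ζ = 0.569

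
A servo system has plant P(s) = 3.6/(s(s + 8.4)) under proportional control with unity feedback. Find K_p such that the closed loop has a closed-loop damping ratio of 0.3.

Closed-loop characteristic equation: s² + 8.4s + K_p·3.6 = 0.
So ω_n = √(3.6K_p) and 2ζω_n = 8.4, giving ζ = 8.4/(2√(3.6K_p)).
Setting ζ = 0.3: √(3.6K_p) = 8.4/(2·0.3) = 14, so K_p = 196/3.6 = 54.4.

K_p = 54.4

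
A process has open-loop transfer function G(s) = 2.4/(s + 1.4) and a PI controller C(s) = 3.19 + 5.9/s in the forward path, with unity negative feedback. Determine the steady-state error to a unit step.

The open loop C(s)G(s) has a pole at the origin (type 1), so the static position error constant is infinite and e_ss = 1/(1+∞) = 0.

0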